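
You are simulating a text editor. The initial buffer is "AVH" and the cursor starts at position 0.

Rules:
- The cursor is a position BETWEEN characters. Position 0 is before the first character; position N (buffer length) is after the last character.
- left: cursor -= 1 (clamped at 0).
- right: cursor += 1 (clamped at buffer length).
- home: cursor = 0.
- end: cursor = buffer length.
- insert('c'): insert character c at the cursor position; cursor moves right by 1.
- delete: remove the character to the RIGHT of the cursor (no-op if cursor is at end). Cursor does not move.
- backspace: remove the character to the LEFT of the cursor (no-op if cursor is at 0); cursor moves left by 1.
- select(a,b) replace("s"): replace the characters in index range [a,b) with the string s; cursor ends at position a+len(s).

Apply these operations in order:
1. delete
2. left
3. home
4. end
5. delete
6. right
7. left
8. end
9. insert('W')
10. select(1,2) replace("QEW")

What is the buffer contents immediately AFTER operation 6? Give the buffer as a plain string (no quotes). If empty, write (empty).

Answer: VH

Derivation:
After op 1 (delete): buf='VH' cursor=0
After op 2 (left): buf='VH' cursor=0
After op 3 (home): buf='VH' cursor=0
After op 4 (end): buf='VH' cursor=2
After op 5 (delete): buf='VH' cursor=2
After op 6 (right): buf='VH' cursor=2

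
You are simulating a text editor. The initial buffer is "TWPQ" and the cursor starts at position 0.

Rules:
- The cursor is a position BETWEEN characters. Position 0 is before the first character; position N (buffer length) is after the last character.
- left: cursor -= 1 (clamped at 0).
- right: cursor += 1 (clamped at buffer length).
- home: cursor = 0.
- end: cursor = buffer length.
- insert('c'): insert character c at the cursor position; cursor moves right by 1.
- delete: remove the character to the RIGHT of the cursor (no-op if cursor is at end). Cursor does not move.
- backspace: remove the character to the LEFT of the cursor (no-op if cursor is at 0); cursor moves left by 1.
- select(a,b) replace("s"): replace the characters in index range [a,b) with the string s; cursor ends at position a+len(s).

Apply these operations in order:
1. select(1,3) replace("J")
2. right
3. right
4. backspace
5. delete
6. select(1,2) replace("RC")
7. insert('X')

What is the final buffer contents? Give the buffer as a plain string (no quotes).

Answer: TRCX

Derivation:
After op 1 (select(1,3) replace("J")): buf='TJQ' cursor=2
After op 2 (right): buf='TJQ' cursor=3
After op 3 (right): buf='TJQ' cursor=3
After op 4 (backspace): buf='TJ' cursor=2
After op 5 (delete): buf='TJ' cursor=2
After op 6 (select(1,2) replace("RC")): buf='TRC' cursor=3
After op 7 (insert('X')): buf='TRCX' cursor=4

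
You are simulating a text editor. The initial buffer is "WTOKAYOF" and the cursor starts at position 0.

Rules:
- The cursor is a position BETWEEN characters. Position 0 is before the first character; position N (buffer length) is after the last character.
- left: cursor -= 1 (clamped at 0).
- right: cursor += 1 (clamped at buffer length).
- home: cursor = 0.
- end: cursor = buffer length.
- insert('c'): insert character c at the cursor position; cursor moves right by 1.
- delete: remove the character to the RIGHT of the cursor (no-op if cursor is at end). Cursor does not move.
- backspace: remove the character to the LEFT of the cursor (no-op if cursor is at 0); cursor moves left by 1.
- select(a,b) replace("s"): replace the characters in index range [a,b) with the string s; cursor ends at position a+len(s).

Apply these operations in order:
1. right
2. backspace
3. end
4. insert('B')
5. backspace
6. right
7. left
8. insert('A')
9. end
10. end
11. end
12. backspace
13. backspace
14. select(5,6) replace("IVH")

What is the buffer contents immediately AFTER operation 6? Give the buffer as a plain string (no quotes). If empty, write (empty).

After op 1 (right): buf='WTOKAYOF' cursor=1
After op 2 (backspace): buf='TOKAYOF' cursor=0
After op 3 (end): buf='TOKAYOF' cursor=7
After op 4 (insert('B')): buf='TOKAYOFB' cursor=8
After op 5 (backspace): buf='TOKAYOF' cursor=7
After op 6 (right): buf='TOKAYOF' cursor=7

Answer: TOKAYOF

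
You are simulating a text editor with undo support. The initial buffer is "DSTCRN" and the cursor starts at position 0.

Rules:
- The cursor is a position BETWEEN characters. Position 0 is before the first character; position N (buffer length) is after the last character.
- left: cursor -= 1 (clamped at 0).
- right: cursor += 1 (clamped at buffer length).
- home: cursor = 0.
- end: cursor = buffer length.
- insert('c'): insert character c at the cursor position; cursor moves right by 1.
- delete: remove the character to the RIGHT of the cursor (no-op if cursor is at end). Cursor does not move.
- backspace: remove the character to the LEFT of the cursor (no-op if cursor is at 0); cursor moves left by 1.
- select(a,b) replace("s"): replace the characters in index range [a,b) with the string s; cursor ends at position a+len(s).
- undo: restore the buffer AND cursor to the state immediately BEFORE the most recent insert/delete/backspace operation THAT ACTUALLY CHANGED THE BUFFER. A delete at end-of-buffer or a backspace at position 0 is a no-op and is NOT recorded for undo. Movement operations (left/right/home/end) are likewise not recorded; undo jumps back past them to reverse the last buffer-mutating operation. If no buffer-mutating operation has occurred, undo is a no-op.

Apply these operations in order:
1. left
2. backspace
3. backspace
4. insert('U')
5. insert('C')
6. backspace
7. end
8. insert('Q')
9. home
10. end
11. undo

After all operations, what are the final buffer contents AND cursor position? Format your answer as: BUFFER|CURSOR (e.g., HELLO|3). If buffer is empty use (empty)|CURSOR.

Answer: UDSTCRN|7

Derivation:
After op 1 (left): buf='DSTCRN' cursor=0
After op 2 (backspace): buf='DSTCRN' cursor=0
After op 3 (backspace): buf='DSTCRN' cursor=0
After op 4 (insert('U')): buf='UDSTCRN' cursor=1
After op 5 (insert('C')): buf='UCDSTCRN' cursor=2
After op 6 (backspace): buf='UDSTCRN' cursor=1
After op 7 (end): buf='UDSTCRN' cursor=7
After op 8 (insert('Q')): buf='UDSTCRNQ' cursor=8
After op 9 (home): buf='UDSTCRNQ' cursor=0
After op 10 (end): buf='UDSTCRNQ' cursor=8
After op 11 (undo): buf='UDSTCRN' cursor=7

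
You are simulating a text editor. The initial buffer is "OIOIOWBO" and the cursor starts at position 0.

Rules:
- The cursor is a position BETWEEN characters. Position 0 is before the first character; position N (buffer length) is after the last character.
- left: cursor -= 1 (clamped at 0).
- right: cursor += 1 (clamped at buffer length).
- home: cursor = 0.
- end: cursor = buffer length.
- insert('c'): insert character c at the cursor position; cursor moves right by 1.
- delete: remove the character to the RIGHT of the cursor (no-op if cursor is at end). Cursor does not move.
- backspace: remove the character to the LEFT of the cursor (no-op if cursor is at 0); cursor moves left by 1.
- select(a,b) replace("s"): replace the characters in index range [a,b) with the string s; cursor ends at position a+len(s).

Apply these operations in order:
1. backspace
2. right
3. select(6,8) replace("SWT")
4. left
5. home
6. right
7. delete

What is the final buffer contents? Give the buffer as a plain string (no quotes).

Answer: OOIOWSWT

Derivation:
After op 1 (backspace): buf='OIOIOWBO' cursor=0
After op 2 (right): buf='OIOIOWBO' cursor=1
After op 3 (select(6,8) replace("SWT")): buf='OIOIOWSWT' cursor=9
After op 4 (left): buf='OIOIOWSWT' cursor=8
After op 5 (home): buf='OIOIOWSWT' cursor=0
After op 6 (right): buf='OIOIOWSWT' cursor=1
After op 7 (delete): buf='OOIOWSWT' cursor=1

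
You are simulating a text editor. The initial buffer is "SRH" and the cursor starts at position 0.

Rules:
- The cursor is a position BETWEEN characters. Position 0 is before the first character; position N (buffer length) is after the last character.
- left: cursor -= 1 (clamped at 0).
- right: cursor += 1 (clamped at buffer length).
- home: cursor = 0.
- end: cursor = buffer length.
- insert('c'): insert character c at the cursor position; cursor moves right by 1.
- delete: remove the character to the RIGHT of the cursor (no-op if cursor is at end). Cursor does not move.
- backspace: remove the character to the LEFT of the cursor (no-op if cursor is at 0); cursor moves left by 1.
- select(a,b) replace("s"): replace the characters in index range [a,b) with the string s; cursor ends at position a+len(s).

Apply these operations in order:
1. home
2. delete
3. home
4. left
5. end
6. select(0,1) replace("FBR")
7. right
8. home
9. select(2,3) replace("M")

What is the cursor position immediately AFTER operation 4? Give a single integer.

Answer: 0

Derivation:
After op 1 (home): buf='SRH' cursor=0
After op 2 (delete): buf='RH' cursor=0
After op 3 (home): buf='RH' cursor=0
After op 4 (left): buf='RH' cursor=0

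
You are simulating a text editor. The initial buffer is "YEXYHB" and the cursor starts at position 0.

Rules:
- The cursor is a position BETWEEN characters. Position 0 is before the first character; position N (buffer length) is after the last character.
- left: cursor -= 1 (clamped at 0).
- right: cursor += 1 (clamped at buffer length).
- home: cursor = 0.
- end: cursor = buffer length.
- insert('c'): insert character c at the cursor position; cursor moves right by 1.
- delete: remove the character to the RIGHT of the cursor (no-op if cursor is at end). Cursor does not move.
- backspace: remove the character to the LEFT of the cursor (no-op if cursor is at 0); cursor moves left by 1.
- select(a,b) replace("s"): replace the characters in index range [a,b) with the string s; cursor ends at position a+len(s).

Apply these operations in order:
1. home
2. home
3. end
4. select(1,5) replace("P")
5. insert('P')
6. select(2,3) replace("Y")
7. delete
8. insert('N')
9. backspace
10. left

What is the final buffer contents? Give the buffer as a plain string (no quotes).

After op 1 (home): buf='YEXYHB' cursor=0
After op 2 (home): buf='YEXYHB' cursor=0
After op 3 (end): buf='YEXYHB' cursor=6
After op 4 (select(1,5) replace("P")): buf='YPB' cursor=2
After op 5 (insert('P')): buf='YPPB' cursor=3
After op 6 (select(2,3) replace("Y")): buf='YPYB' cursor=3
After op 7 (delete): buf='YPY' cursor=3
After op 8 (insert('N')): buf='YPYN' cursor=4
After op 9 (backspace): buf='YPY' cursor=3
After op 10 (left): buf='YPY' cursor=2

Answer: YPY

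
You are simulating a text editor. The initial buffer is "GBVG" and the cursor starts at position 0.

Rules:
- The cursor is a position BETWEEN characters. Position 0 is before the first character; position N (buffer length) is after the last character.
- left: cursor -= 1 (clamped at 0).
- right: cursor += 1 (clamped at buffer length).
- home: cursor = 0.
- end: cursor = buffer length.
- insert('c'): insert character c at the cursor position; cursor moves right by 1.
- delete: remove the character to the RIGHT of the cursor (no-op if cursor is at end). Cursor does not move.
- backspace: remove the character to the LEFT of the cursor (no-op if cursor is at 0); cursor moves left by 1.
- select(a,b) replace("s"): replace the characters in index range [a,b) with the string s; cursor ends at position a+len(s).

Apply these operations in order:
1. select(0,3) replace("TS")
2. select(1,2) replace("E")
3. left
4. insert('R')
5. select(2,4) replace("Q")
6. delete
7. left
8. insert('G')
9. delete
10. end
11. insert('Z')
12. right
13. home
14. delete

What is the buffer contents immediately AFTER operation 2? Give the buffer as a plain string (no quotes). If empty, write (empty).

After op 1 (select(0,3) replace("TS")): buf='TSG' cursor=2
After op 2 (select(1,2) replace("E")): buf='TEG' cursor=2

Answer: TEG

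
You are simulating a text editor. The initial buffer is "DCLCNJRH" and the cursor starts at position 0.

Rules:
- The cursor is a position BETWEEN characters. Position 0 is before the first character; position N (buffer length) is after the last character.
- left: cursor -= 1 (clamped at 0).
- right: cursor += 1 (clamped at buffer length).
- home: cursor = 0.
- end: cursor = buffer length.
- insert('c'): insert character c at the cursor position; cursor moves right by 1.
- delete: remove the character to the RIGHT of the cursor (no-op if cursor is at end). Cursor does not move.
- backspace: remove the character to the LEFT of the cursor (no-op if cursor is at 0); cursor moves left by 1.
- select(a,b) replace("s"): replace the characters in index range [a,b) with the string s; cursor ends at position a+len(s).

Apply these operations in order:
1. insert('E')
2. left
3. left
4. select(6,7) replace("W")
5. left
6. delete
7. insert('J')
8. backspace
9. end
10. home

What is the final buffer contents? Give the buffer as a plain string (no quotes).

Answer: EDCLCNRH

Derivation:
After op 1 (insert('E')): buf='EDCLCNJRH' cursor=1
After op 2 (left): buf='EDCLCNJRH' cursor=0
After op 3 (left): buf='EDCLCNJRH' cursor=0
After op 4 (select(6,7) replace("W")): buf='EDCLCNWRH' cursor=7
After op 5 (left): buf='EDCLCNWRH' cursor=6
After op 6 (delete): buf='EDCLCNRH' cursor=6
After op 7 (insert('J')): buf='EDCLCNJRH' cursor=7
After op 8 (backspace): buf='EDCLCNRH' cursor=6
After op 9 (end): buf='EDCLCNRH' cursor=8
After op 10 (home): buf='EDCLCNRH' cursor=0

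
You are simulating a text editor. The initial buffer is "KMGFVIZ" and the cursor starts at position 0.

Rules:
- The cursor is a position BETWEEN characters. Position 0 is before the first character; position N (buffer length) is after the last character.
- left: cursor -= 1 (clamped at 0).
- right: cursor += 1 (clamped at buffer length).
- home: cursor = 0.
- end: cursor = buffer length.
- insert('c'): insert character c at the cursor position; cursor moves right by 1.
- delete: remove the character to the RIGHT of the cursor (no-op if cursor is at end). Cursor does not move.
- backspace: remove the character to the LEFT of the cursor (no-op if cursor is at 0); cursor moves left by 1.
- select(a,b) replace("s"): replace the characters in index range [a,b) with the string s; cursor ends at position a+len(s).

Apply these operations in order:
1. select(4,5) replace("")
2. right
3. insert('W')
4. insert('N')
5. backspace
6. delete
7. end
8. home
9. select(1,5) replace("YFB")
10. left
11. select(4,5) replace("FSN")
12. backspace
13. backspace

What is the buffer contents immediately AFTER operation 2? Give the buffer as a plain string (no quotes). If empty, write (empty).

Answer: KMGFIZ

Derivation:
After op 1 (select(4,5) replace("")): buf='KMGFIZ' cursor=4
After op 2 (right): buf='KMGFIZ' cursor=5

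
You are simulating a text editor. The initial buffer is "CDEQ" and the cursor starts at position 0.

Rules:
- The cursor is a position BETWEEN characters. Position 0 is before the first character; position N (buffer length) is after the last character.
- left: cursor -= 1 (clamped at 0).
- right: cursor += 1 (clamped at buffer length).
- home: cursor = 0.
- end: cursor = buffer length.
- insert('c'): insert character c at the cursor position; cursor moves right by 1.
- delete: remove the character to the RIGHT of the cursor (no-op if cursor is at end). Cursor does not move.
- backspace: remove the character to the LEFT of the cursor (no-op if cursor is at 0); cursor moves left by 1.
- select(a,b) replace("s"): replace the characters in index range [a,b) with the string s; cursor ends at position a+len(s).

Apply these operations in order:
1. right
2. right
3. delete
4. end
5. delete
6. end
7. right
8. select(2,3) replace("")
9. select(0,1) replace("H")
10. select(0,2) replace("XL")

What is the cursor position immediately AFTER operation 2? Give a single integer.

Answer: 2

Derivation:
After op 1 (right): buf='CDEQ' cursor=1
After op 2 (right): buf='CDEQ' cursor=2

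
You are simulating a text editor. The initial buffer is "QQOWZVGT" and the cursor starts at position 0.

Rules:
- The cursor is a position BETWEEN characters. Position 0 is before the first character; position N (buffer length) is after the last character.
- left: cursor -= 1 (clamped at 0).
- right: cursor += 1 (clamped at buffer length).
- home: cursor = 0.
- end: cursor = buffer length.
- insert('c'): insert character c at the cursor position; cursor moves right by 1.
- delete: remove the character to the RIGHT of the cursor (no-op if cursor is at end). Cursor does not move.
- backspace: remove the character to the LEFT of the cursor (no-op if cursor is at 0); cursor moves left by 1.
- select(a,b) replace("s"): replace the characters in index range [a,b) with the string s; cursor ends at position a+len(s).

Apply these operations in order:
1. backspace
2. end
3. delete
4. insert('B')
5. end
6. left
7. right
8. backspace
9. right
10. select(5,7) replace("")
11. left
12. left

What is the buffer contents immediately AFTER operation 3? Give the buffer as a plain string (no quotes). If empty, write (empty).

Answer: QQOWZVGT

Derivation:
After op 1 (backspace): buf='QQOWZVGT' cursor=0
After op 2 (end): buf='QQOWZVGT' cursor=8
After op 3 (delete): buf='QQOWZVGT' cursor=8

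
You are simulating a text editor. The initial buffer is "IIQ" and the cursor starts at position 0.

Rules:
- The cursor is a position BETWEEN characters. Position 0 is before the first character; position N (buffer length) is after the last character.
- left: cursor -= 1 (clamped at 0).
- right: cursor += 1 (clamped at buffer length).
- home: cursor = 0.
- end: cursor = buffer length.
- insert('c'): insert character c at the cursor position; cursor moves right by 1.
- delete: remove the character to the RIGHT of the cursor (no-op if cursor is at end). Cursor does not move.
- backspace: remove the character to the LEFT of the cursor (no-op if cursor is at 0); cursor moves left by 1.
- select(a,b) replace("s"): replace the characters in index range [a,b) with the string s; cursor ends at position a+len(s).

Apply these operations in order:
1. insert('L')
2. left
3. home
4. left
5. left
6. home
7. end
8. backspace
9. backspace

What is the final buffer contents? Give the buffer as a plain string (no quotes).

After op 1 (insert('L')): buf='LIIQ' cursor=1
After op 2 (left): buf='LIIQ' cursor=0
After op 3 (home): buf='LIIQ' cursor=0
After op 4 (left): buf='LIIQ' cursor=0
After op 5 (left): buf='LIIQ' cursor=0
After op 6 (home): buf='LIIQ' cursor=0
After op 7 (end): buf='LIIQ' cursor=4
After op 8 (backspace): buf='LII' cursor=3
After op 9 (backspace): buf='LI' cursor=2

Answer: LI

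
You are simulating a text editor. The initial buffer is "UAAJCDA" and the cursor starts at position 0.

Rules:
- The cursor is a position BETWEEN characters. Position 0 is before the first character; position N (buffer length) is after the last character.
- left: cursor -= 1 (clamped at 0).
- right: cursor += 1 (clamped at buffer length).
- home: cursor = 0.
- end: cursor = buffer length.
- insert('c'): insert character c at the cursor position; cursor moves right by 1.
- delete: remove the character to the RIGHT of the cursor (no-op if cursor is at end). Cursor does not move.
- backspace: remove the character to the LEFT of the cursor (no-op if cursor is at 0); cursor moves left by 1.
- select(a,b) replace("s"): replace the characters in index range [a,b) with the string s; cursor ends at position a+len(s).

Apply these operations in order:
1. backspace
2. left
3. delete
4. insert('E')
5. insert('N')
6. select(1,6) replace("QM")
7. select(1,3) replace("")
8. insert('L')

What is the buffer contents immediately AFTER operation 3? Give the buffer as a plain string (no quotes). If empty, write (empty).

Answer: AAJCDA

Derivation:
After op 1 (backspace): buf='UAAJCDA' cursor=0
After op 2 (left): buf='UAAJCDA' cursor=0
After op 3 (delete): buf='AAJCDA' cursor=0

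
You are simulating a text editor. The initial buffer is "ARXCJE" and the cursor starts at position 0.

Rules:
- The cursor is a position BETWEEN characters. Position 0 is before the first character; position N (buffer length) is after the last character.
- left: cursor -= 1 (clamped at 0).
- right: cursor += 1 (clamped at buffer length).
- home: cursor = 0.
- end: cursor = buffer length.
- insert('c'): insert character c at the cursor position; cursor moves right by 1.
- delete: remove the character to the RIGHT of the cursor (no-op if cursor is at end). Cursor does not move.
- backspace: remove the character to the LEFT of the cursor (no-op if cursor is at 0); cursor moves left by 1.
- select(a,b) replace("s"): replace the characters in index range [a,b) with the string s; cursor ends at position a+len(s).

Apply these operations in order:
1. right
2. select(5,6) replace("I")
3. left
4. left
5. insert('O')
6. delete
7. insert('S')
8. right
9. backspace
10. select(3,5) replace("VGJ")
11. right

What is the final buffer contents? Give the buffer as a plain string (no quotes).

Answer: ARXVGJS

Derivation:
After op 1 (right): buf='ARXCJE' cursor=1
After op 2 (select(5,6) replace("I")): buf='ARXCJI' cursor=6
After op 3 (left): buf='ARXCJI' cursor=5
After op 4 (left): buf='ARXCJI' cursor=4
After op 5 (insert('O')): buf='ARXCOJI' cursor=5
After op 6 (delete): buf='ARXCOI' cursor=5
After op 7 (insert('S')): buf='ARXCOSI' cursor=6
After op 8 (right): buf='ARXCOSI' cursor=7
After op 9 (backspace): buf='ARXCOS' cursor=6
After op 10 (select(3,5) replace("VGJ")): buf='ARXVGJS' cursor=6
After op 11 (right): buf='ARXVGJS' cursor=7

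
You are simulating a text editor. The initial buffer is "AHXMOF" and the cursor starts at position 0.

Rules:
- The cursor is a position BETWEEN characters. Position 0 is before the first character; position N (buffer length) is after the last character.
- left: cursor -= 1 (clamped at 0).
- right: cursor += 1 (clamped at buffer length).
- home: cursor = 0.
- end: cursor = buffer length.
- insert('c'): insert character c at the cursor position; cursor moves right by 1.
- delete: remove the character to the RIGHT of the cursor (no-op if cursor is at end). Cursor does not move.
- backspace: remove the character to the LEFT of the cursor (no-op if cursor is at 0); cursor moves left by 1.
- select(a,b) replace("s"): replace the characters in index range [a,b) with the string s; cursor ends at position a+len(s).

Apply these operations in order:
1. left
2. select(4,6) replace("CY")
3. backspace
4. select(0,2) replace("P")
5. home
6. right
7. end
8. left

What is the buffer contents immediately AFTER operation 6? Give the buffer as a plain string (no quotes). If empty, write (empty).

After op 1 (left): buf='AHXMOF' cursor=0
After op 2 (select(4,6) replace("CY")): buf='AHXMCY' cursor=6
After op 3 (backspace): buf='AHXMC' cursor=5
After op 4 (select(0,2) replace("P")): buf='PXMC' cursor=1
After op 5 (home): buf='PXMC' cursor=0
After op 6 (right): buf='PXMC' cursor=1

Answer: PXMC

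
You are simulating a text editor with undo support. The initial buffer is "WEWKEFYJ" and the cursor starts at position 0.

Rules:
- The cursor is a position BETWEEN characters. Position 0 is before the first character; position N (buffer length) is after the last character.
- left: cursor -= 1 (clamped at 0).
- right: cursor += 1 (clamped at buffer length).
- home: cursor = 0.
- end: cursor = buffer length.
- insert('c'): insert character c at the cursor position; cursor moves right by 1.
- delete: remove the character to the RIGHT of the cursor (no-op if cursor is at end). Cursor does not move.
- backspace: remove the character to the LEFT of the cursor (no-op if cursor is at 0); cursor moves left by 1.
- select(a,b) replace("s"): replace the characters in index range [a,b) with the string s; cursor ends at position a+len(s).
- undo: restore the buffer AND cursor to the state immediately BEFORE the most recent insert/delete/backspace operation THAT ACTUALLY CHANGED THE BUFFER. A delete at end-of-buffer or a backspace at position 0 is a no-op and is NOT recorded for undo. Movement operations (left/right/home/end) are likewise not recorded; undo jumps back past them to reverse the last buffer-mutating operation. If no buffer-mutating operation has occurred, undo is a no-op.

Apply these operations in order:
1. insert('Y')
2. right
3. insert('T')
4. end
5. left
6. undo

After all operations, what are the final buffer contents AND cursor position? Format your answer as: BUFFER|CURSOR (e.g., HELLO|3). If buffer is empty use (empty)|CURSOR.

After op 1 (insert('Y')): buf='YWEWKEFYJ' cursor=1
After op 2 (right): buf='YWEWKEFYJ' cursor=2
After op 3 (insert('T')): buf='YWTEWKEFYJ' cursor=3
After op 4 (end): buf='YWTEWKEFYJ' cursor=10
After op 5 (left): buf='YWTEWKEFYJ' cursor=9
After op 6 (undo): buf='YWEWKEFYJ' cursor=2

Answer: YWEWKEFYJ|2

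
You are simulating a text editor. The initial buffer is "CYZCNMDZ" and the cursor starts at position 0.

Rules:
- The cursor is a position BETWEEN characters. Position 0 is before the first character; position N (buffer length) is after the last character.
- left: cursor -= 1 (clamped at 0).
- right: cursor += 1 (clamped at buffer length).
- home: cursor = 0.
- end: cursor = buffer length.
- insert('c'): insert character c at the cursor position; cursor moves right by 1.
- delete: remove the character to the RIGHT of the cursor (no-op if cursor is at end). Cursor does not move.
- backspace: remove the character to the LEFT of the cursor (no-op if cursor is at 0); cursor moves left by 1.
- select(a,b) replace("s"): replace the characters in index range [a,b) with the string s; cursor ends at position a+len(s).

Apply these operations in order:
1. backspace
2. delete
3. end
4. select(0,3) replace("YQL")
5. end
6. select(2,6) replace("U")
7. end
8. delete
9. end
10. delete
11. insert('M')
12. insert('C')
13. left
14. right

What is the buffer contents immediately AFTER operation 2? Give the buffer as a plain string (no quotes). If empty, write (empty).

After op 1 (backspace): buf='CYZCNMDZ' cursor=0
After op 2 (delete): buf='YZCNMDZ' cursor=0

Answer: YZCNMDZ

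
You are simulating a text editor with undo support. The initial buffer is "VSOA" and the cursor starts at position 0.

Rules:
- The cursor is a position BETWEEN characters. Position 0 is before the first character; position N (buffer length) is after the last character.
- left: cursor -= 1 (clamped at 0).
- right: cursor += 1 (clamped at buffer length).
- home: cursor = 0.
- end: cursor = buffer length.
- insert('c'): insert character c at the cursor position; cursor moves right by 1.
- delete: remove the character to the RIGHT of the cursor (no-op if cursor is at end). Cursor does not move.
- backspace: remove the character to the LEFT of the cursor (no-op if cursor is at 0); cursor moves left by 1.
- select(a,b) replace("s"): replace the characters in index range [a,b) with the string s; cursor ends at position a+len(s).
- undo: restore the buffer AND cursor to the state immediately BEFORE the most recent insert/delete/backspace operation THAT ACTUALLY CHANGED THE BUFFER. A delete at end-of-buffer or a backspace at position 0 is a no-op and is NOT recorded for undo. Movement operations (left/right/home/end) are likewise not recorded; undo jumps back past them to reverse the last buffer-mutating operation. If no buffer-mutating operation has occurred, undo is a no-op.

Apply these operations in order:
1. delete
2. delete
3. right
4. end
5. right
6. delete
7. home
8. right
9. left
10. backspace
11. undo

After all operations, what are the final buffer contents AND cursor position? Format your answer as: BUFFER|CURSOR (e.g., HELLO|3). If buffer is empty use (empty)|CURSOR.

After op 1 (delete): buf='SOA' cursor=0
After op 2 (delete): buf='OA' cursor=0
After op 3 (right): buf='OA' cursor=1
After op 4 (end): buf='OA' cursor=2
After op 5 (right): buf='OA' cursor=2
After op 6 (delete): buf='OA' cursor=2
After op 7 (home): buf='OA' cursor=0
After op 8 (right): buf='OA' cursor=1
After op 9 (left): buf='OA' cursor=0
After op 10 (backspace): buf='OA' cursor=0
After op 11 (undo): buf='SOA' cursor=0

Answer: SOA|0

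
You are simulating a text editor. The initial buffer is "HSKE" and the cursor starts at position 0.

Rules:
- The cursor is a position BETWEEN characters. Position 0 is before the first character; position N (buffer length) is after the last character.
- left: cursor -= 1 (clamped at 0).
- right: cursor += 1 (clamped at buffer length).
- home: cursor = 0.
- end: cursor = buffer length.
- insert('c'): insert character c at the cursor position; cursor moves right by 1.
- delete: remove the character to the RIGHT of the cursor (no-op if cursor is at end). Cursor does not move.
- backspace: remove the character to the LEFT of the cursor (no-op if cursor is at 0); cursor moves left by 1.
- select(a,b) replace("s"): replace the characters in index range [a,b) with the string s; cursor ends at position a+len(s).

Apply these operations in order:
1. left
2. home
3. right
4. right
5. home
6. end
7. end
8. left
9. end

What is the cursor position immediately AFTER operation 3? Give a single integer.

After op 1 (left): buf='HSKE' cursor=0
After op 2 (home): buf='HSKE' cursor=0
After op 3 (right): buf='HSKE' cursor=1

Answer: 1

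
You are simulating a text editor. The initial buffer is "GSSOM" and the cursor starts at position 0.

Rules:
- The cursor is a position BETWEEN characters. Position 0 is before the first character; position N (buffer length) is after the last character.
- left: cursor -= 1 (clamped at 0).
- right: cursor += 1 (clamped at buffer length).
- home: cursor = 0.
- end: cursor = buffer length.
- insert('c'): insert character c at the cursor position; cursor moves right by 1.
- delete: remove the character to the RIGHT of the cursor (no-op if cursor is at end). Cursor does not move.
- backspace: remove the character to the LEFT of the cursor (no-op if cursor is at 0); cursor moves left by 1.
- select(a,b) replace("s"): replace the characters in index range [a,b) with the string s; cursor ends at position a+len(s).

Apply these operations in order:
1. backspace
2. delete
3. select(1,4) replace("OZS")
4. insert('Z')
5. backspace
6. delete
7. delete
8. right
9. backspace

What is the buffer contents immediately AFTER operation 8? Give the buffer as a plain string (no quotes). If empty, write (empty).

Answer: SOZS

Derivation:
After op 1 (backspace): buf='GSSOM' cursor=0
After op 2 (delete): buf='SSOM' cursor=0
After op 3 (select(1,4) replace("OZS")): buf='SOZS' cursor=4
After op 4 (insert('Z')): buf='SOZSZ' cursor=5
After op 5 (backspace): buf='SOZS' cursor=4
After op 6 (delete): buf='SOZS' cursor=4
After op 7 (delete): buf='SOZS' cursor=4
After op 8 (right): buf='SOZS' cursor=4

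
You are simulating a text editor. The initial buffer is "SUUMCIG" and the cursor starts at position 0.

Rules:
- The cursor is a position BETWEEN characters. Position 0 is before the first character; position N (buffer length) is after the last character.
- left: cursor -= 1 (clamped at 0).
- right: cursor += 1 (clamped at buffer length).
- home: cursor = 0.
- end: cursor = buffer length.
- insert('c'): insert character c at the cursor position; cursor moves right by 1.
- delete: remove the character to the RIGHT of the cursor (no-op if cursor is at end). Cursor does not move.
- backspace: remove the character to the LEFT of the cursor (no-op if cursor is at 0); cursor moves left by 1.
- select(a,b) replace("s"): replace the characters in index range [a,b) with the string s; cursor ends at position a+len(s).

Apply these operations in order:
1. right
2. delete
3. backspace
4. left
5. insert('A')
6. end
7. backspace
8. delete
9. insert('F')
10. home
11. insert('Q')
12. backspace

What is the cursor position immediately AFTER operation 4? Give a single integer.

Answer: 0

Derivation:
After op 1 (right): buf='SUUMCIG' cursor=1
After op 2 (delete): buf='SUMCIG' cursor=1
After op 3 (backspace): buf='UMCIG' cursor=0
After op 4 (left): buf='UMCIG' cursor=0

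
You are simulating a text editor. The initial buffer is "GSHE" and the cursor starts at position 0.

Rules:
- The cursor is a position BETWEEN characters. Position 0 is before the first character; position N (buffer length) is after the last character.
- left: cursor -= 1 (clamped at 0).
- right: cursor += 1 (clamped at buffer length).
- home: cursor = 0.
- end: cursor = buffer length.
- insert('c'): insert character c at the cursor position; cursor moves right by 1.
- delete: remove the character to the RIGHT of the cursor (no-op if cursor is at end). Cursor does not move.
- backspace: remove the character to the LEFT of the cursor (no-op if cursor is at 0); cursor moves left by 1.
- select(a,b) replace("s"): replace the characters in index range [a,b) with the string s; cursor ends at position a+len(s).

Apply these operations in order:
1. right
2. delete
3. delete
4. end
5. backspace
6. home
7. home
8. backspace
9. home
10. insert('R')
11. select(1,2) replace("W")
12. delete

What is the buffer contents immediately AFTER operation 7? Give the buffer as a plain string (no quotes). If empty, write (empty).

Answer: G

Derivation:
After op 1 (right): buf='GSHE' cursor=1
After op 2 (delete): buf='GHE' cursor=1
After op 3 (delete): buf='GE' cursor=1
After op 4 (end): buf='GE' cursor=2
After op 5 (backspace): buf='G' cursor=1
After op 6 (home): buf='G' cursor=0
After op 7 (home): buf='G' cursor=0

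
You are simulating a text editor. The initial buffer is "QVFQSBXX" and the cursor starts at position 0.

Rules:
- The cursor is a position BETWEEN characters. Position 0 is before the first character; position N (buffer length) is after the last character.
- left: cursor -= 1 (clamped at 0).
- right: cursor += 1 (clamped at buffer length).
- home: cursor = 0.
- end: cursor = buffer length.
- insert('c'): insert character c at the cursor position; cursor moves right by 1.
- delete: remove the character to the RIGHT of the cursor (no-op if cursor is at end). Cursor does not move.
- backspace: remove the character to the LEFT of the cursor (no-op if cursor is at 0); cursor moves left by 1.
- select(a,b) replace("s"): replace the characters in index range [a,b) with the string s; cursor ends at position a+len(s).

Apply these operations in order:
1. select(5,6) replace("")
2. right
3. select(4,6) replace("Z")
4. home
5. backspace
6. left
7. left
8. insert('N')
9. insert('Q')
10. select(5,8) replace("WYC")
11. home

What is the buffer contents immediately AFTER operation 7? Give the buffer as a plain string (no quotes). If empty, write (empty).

After op 1 (select(5,6) replace("")): buf='QVFQSXX' cursor=5
After op 2 (right): buf='QVFQSXX' cursor=6
After op 3 (select(4,6) replace("Z")): buf='QVFQZX' cursor=5
After op 4 (home): buf='QVFQZX' cursor=0
After op 5 (backspace): buf='QVFQZX' cursor=0
After op 6 (left): buf='QVFQZX' cursor=0
After op 7 (left): buf='QVFQZX' cursor=0

Answer: QVFQZX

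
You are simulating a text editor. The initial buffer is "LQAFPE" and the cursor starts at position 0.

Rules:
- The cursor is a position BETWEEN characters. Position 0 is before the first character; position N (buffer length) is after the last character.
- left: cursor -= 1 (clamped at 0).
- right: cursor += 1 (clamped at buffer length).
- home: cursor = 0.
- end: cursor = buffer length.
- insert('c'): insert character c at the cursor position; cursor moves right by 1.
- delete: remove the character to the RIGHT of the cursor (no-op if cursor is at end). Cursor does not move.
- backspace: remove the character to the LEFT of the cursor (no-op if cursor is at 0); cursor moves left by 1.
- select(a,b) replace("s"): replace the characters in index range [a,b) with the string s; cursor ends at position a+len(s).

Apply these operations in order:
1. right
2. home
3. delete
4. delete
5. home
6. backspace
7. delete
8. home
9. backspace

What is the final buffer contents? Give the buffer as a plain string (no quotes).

Answer: FPE

Derivation:
After op 1 (right): buf='LQAFPE' cursor=1
After op 2 (home): buf='LQAFPE' cursor=0
After op 3 (delete): buf='QAFPE' cursor=0
After op 4 (delete): buf='AFPE' cursor=0
After op 5 (home): buf='AFPE' cursor=0
After op 6 (backspace): buf='AFPE' cursor=0
After op 7 (delete): buf='FPE' cursor=0
After op 8 (home): buf='FPE' cursor=0
After op 9 (backspace): buf='FPE' cursor=0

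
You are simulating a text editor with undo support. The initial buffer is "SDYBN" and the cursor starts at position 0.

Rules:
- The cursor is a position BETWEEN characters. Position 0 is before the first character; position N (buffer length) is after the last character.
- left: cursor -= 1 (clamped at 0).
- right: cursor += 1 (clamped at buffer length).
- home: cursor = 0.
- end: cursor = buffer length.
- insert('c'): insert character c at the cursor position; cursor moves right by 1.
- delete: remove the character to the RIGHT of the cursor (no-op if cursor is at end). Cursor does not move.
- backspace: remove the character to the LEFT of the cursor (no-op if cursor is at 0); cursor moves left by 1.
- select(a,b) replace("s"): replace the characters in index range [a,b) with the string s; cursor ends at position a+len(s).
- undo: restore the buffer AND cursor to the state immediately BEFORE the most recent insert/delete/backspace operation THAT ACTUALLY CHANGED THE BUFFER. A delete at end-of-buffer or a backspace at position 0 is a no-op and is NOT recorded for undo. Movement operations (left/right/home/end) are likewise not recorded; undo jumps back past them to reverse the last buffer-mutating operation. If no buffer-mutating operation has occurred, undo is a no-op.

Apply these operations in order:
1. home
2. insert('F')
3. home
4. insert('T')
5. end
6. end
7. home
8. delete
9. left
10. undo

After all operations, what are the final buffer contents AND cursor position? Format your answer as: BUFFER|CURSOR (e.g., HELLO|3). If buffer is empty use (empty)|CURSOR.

After op 1 (home): buf='SDYBN' cursor=0
After op 2 (insert('F')): buf='FSDYBN' cursor=1
After op 3 (home): buf='FSDYBN' cursor=0
After op 4 (insert('T')): buf='TFSDYBN' cursor=1
After op 5 (end): buf='TFSDYBN' cursor=7
After op 6 (end): buf='TFSDYBN' cursor=7
After op 7 (home): buf='TFSDYBN' cursor=0
After op 8 (delete): buf='FSDYBN' cursor=0
After op 9 (left): buf='FSDYBN' cursor=0
After op 10 (undo): buf='TFSDYBN' cursor=0

Answer: TFSDYBN|0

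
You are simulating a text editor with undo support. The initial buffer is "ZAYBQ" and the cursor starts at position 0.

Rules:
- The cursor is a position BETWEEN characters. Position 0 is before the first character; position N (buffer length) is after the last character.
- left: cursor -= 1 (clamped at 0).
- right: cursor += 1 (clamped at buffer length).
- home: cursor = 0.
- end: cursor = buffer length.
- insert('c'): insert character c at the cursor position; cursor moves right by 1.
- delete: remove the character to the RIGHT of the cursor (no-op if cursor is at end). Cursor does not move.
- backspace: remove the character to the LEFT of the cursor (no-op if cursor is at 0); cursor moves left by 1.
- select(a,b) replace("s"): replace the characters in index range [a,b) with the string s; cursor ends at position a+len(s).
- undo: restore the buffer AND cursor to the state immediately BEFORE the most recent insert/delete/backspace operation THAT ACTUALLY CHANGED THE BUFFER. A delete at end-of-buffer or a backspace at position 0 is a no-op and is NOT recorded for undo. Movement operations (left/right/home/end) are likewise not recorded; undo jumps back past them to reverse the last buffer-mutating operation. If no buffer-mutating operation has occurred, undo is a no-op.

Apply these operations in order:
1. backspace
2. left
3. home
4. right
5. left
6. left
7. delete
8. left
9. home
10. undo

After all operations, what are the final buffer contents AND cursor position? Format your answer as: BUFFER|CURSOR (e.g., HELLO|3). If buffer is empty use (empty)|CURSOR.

After op 1 (backspace): buf='ZAYBQ' cursor=0
After op 2 (left): buf='ZAYBQ' cursor=0
After op 3 (home): buf='ZAYBQ' cursor=0
After op 4 (right): buf='ZAYBQ' cursor=1
After op 5 (left): buf='ZAYBQ' cursor=0
After op 6 (left): buf='ZAYBQ' cursor=0
After op 7 (delete): buf='AYBQ' cursor=0
After op 8 (left): buf='AYBQ' cursor=0
After op 9 (home): buf='AYBQ' cursor=0
After op 10 (undo): buf='ZAYBQ' cursor=0

Answer: ZAYBQ|0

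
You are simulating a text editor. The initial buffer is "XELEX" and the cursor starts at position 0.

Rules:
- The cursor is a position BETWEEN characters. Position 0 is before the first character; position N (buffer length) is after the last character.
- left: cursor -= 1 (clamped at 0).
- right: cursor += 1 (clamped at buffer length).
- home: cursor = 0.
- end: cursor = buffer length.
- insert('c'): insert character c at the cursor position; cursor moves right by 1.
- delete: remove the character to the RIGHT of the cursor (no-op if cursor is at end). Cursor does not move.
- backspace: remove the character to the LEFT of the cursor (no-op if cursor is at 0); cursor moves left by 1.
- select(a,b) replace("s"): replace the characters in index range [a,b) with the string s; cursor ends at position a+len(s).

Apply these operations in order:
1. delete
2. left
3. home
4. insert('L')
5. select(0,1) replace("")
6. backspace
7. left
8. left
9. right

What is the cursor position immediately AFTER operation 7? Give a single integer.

After op 1 (delete): buf='ELEX' cursor=0
After op 2 (left): buf='ELEX' cursor=0
After op 3 (home): buf='ELEX' cursor=0
After op 4 (insert('L')): buf='LELEX' cursor=1
After op 5 (select(0,1) replace("")): buf='ELEX' cursor=0
After op 6 (backspace): buf='ELEX' cursor=0
After op 7 (left): buf='ELEX' cursor=0

Answer: 0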